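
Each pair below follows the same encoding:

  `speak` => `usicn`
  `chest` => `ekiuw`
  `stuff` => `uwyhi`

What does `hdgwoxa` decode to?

Shifts by position in speak: pos 0: s→u (+2), pos 1: p→s (+3), pos 2: e→i (+4), pos 3: a→c (+2), pos 4: k→n (+3) — repeating every 3. The shifts repeat in a cycle of length 3: positions 0,1,… shift by +2, +3, +4, then the pattern repeats.
Decoding hdgwoxa: h−2=f, d−3=a, g−4=c, w−2=u, o−3=l, x−4=t, a−2=y.

faculty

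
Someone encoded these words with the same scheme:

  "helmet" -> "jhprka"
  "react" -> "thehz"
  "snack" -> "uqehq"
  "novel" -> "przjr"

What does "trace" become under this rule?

vuehk

In helmet: h→j is +2, e→h is +3, l→p is +4, m→r is +5 — the shift increases by 1 each position. The shift increases by 1 at each position, starting from +2: 2, 3, 4, ….
For trace: t+2=v, r+3=u, a+4=e, c+5=h, e+6=k.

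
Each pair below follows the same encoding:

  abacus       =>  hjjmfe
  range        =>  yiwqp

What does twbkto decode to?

In abacus: a→h is +7, b→j is +8, a→j is +9, c→m is +10 — the shift increases by 1 each position. Each letter shifts forward by (position + 7), i.e. 7, 8, 9, … — the shift grows by one for each successive letter.
Undoing it on twbkto: t−7=m, w−8=o, b−9=s, k−10=a, t−11=i, o−12=c.

mosaic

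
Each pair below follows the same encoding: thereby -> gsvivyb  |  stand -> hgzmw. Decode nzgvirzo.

Each pair mirrors across the alphabet (t↔g, h↔s, e↔v): positions sum to 25. Each letter is replaced by its mirror in the alphabet: a↔z, b↔y, c↔x, and so on (the Atbash cipher).
Reversing it on nzgvirzo: n↔m, z↔a, g↔t, v↔e, i↔r, r↔i, z↔a, o↔l.

material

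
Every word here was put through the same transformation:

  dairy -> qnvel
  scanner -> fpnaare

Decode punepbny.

charcoal

Compare letters: d→q is +13, a→n is +13, i→v is +13 — a constant shift. Each letter is shifted forward by 13 in the alphabet (a Caesar shift of +13).
Undoing it on punepbny: p−13=c, u−13=h, n−13=a, e−13=r, p−13=c, b−13=o, n−13=a, y−13=l.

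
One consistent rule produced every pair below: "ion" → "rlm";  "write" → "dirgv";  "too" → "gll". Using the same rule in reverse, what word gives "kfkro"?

pupil

Each pair mirrors across the alphabet (i↔r, o↔l, n↔m): positions sum to 25. Each letter is replaced by its mirror in the alphabet: a↔z, b↔y, c↔x, and so on (the Atbash cipher).
Decoding kfkro: k↔p, f↔u, k↔p, r↔i, o↔l.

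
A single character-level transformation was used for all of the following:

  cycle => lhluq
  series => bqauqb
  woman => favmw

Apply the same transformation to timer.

cuvqa

The shift depends on letter class: consonant c→l is +9, but vowel e→q is +12. Vowels shift forward by 12 and consonants shift forward by 9.
For timer: t(cons)+9=c, i(vowel)+12=u, m(cons)+9=v, e(vowel)+12=q, r(cons)+9=a.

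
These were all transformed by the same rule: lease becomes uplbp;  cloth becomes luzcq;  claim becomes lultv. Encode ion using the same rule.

The shift depends on letter class: consonant l→u is +9, but vowel e→p is +11. Two shifts are in play — +11 for a/e/i/o/u, +9 for every other letter.
For ion: i(vowel)+11=t, o(vowel)+11=z, n(cons)+9=w.

tzw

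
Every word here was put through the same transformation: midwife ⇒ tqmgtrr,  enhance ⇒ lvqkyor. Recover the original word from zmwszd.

senior

Letter i (0-indexed) is shifted by i+7, so successive shifts are 7, 8, 9, ….
Undoing it on zmwszd: z−7=s, m−8=e, w−9=n, s−10=i, z−11=o, d−12=r.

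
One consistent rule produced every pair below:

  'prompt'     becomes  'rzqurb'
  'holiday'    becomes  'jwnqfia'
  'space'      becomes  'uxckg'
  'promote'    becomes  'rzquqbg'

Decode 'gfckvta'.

exactly

A repeating key of period 2 is used — shifts +2, +8 over and over.
Decoding gfckvta: g−2=e, f−8=x, c−2=a, k−8=c, v−2=t, t−8=l, a−2=y.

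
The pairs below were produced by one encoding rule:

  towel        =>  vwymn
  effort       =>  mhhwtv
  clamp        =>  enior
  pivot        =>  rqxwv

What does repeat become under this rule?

tmrmiv

The shift depends on letter class: consonant t→v is +2, but vowel o→w is +8. Vowels shift forward by 8 and consonants shift forward by 2.
On repeat: r(cons)+2=t, e(vowel)+8=m, p(cons)+2=r, e(vowel)+8=m, a(vowel)+8=i, t(cons)+2=v.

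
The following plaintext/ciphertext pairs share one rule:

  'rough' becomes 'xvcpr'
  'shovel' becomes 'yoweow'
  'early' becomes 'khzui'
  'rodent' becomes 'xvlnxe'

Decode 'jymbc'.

dress

In rough: r→x is +6, o→v is +7, u→c is +8, g→p is +9 — the shift increases by 1 each position. Letter i (0-indexed) is shifted by i+6, so successive shifts are 6, 7, 8, ….
Reversing it on jymbc: j−6=d, y−7=r, m−8=e, b−9=s, c−10=s.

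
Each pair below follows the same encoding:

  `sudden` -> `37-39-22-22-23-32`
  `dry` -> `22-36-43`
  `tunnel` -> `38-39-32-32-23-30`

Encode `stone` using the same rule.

Letters become their 1-based position plus 18 (so a→19, b→20, …).
On stone: s=19→37, t=20→38, o=15→33, n=14→32, e=5→23.

37-38-33-32-23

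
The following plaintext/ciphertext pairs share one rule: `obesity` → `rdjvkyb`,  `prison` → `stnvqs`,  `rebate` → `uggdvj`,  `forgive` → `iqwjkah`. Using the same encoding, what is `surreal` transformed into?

vwwugfo

Shifts by position in obesity: pos 0: o→r (+3), pos 1: b→d (+2), pos 2: e→j (+5), pos 3: s→v (+3), pos 4: i→k (+2), pos 5: t→y (+5) — repeating every 3. It's a Vigenère-style cipher with numeric key [3,2,5]: position i shifts by key[i mod 3].
For surreal: s+3=v, u+2=w, r+5=w, r+3=u, e+2=g, a+5=f, l+3=o.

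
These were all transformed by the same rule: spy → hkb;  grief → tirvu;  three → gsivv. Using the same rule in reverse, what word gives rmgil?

intro

Letters are reflected about the middle of the alphabet (position → 25−position): Atbash.
Undoing it on rmgil: r↔i, m↔n, g↔t, i↔r, l↔o.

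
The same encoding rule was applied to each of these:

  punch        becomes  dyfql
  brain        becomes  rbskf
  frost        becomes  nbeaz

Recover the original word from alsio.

shake

p(15)→d(3) and u(20)→y(24) fit y≡25x+18 (mod 26); the inverse of 25 mod 26 is 25. This is an affine cipher: with a=0,…,z=25, each position x becomes (25x+18) mod 26.
Decoding alsio: a(0)→25·(0−18)≡18=s; l(11)→25·(11−18)≡7=h; s(18)→25·(18−18)≡0=a; i(8)→25·(8−18)≡10=k; o(14)→25·(14−18)≡4=e (all mod 26).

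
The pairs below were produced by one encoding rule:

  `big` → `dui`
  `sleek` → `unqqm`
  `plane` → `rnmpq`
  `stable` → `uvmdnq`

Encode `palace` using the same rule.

The shift depends on letter class: consonant b→d is +2, but vowel i→u is +12. Vowels shift forward by 12 and consonants shift forward by 2.
Applying it to palace: p(cons)+2=r, a(vowel)+12=m, l(cons)+2=n, a(vowel)+12=m, c(cons)+2=e, e(vowel)+12=q.

rmnmeq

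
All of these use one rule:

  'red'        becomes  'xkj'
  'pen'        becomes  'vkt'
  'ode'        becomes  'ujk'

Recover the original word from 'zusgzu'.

tomato

Every letter moves 6 places later in the alphabet, wrapping around z→a.
Decoding zusgzu: z−6=t, u−6=o, s−6=m, g−6=a, z−6=t, u−6=o.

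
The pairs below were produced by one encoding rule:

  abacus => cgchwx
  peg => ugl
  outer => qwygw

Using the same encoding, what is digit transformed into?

The rule splits by letter class: vowels +2, consonants +5.
On digit: d(cons)+5=i, i(vowel)+2=k, g(cons)+5=l, i(vowel)+2=k, t(cons)+5=y.

iklky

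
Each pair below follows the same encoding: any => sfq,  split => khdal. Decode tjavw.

It's a constant shift of +18 (ROT18).
Undoing it on tjavw: t−18=b, j−18=r, a−18=i, v−18=d, w−18=e.

bride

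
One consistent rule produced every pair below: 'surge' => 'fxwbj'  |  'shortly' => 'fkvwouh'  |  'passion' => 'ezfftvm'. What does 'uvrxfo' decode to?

locust

s(18)→f(5) and u(20)→x(23) fit y≡9x+25 (mod 26); the inverse of 9 mod 26 is 3. This is an affine cipher: with a=0,…,z=25, each position x becomes (9x+25) mod 26.
Reversing it on uvrxfo: u(20)→3·(20−25)≡11=l; v(21)→3·(21−25)≡14=o; r(17)→3·(17−25)≡2=c; x(23)→3·(23−25)≡20=u; f(5)→3·(5−25)≡18=s; o(14)→3·(14−25)≡19=t (all mod 26).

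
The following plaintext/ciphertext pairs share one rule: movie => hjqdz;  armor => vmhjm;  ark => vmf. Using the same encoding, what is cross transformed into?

xmjnn

Compare letters: m→h is +21, o→j is +21, v→q is +21 — a constant shift. Every letter moves 21 places later in the alphabet, wrapping around z→a.
On cross: c+21=x, r+21=m, o+21=j, s+21=n, s+21=n.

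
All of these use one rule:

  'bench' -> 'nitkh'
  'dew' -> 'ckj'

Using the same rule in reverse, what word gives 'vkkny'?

The output letters match the input read backwards, each shifted +6: bench reversed is hcneb. The word is reversed, then every letter is shifted forward by 6.
Decoding vkkny: shift back: v−6=p, k−6=e, k−6=e, n−6=h, y−6=s → peehs; then reverse → sheep.

sheep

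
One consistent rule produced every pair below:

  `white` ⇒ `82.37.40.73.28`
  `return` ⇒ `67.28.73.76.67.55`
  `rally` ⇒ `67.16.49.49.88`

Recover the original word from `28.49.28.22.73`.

elect

w(#23)→82 and h(#8)→37: differences scale by 3, so n = 3·pos + 13. With a=1..z=26, the number is 3·pos + 13.
Decoding 28.49.28.22.73: 28→(28−13)÷3=5=e, 49→(49−13)÷3=12=l, 28→(28−13)÷3=5=e, 22→(22−13)÷3=3=c, 73→(73−13)÷3=20=t.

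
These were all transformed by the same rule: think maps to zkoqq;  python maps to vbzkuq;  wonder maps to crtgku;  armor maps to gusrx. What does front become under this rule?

luuqz

The shifts repeat in a cycle of length 2: positions 0,1,… shift by +6, +3, then the pattern repeats.
Applying it to front: f+6=l, r+3=u, o+6=u, n+3=q, t+6=z.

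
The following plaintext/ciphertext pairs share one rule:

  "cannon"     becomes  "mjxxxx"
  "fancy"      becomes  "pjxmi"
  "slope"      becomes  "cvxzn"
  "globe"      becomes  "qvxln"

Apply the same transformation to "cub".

mdl

The shift depends on letter class: consonant c→m is +10, but vowel a→j is +9. Two shifts are in play — +9 for a/e/i/o/u, +10 for every other letter.
Applying it to cub: c(cons)+10=m, u(vowel)+9=d, b(cons)+10=l.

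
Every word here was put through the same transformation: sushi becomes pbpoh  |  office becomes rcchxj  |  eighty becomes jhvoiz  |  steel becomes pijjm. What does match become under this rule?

s(18)→p(15) and u(20)→b(1) fit y≡19x+11 (mod 26); the inverse of 19 mod 26 is 11. Each letter's alphabet position (a=0..z=25) is mapped through 19·x+11 mod 26 — an affine cipher.
Applying it to match: m(12)→19·12+11≡5=f; a(0)→19·0+11≡11=l; t(19)→19·19+11≡8=i; c(2)→19·2+11≡23=x; h(7)→19·7+11≡14=o (all mod 26).

flixo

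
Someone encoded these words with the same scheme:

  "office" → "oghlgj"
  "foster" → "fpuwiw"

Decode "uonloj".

unlike

In office: o→o is +0, f→g is +1, f→h is +2, i→l is +3 — the shift increases by 1 each position. Each letter shifts forward by its position index (0, 1, 2, …) — the shift grows by one for each successive letter.
Decoding uonloj: u−0=u, o−1=n, n−2=l, l−3=i, o−4=k, j−5=e.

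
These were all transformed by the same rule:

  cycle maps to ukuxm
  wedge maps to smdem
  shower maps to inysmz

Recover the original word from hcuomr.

packet

c(2)→u(20) and y(24)→k(10) fit y≡9x+2 (mod 26); the inverse of 9 mod 26 is 3. Treating letters as 0–25, the rule is x ↦ 9x + 2 (mod 26).
Reversing it on hcuomr: h(7)→3·(7−2)≡15=p; c(2)→3·(2−2)≡0=a; u(20)→3·(20−2)≡2=c; o(14)→3·(14−2)≡10=k; m(12)→3·(12−2)≡4=e; r(17)→3·(17−2)≡19=t (all mod 26).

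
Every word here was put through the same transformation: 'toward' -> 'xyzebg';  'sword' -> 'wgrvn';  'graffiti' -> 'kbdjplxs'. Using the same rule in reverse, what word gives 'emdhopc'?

academy

Shifts by position in toward: pos 0: t→x (+4), pos 1: o→y (+10), pos 2: w→z (+3), pos 3: a→e (+4), pos 4: r→b (+10), pos 5: d→g (+3) — repeating every 3. A repeating key of period 3 is used — shifts +4, +10, +3 over and over.
Reversing it on emdhopc: e−4=a, m−10=c, d−3=a, h−4=d, o−10=e, p−3=m, c−4=y.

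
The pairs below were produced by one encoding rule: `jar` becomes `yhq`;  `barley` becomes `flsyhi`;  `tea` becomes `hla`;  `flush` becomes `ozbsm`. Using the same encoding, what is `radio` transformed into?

Two steps: reverse the string, then apply a Caesar shift of +7.
On radio: reverse → oidar; then shift: o+7=v, i+7=p, d+7=k, a+7=h, r+7=y.

vpkhy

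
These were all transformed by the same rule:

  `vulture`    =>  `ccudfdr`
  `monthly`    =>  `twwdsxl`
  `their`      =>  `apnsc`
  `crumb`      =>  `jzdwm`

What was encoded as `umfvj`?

newly

In vulture: v→c is +7, u→c is +8, l→u is +9, t→d is +10 — the shift increases by 1 each position. Letter i (0-indexed) is shifted by i+7, so successive shifts are 7, 8, 9, ….
Reversing it on umfvj: u−7=n, m−8=e, f−9=w, v−10=l, j−11=y.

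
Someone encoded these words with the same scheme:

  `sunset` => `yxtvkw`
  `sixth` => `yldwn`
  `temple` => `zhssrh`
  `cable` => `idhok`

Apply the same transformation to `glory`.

mouue

Shifts by position in sunset: pos 0: s→y (+6), pos 1: u→x (+3), pos 2: n→t (+6), pos 3: s→v (+3) — repeating every 2. It's a Vigenère-style cipher with numeric key [6,3]: position i shifts by key[i mod 2].
For glory: g+6=m, l+3=o, o+6=u, r+3=u, y+6=e.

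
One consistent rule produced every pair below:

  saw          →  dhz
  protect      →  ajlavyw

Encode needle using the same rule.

The output letters match the input read backwards, each shifted +7: saw reversed is was. Two steps: reverse the string, then apply a Caesar shift of +7.
For needle: reverse → eldeen; then shift: e+7=l, l+7=s, d+7=k, e+7=l, e+7=l, n+7=u.

lskllu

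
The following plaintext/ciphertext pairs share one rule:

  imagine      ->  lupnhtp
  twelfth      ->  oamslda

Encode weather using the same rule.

The word is reversed, then every letter is shifted forward by 7.
On weather: reverse → rehtaew; then shift: r+7=y, e+7=l, h+7=o, t+7=a, a+7=h, e+7=l, w+7=d.

yloahld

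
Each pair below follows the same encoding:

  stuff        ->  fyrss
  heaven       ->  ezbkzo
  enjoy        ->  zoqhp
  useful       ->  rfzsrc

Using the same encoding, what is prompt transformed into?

amhvay

Treating letters as 0–25, the rule is x ↦ 19x + 1 (mod 26).
For prompt: p(15)→19·15+1≡0=a; r(17)→19·17+1≡12=m; o(14)→19·14+1≡7=h; m(12)→19·12+1≡21=v; p(15)→19·15+1≡0=a; t(19)→19·19+1≡24=y (all mod 26).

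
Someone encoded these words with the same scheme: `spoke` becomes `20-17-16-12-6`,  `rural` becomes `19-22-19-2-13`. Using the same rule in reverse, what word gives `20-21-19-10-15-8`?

string

s is letter #19 and maps to 20: an offset of 1. The number is (letter's place in the alphabet, a=1) + 1.
Undoing it on 20-21-19-10-15-8: 20→(20−1)÷1=19=s, 21→(21−1)÷1=20=t, 19→(19−1)÷1=18=r, 10→(10−1)÷1=9=i, 15→(15−1)÷1=14=n, 8→(8−1)÷1=7=g.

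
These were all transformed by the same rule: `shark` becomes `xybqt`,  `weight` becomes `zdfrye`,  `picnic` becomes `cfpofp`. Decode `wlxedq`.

duster

This is an affine cipher: with a=0,…,z=25, each position x becomes (7x+1) mod 26.
Reversing it on wlxedq: w(22)→15·(22−1)≡3=d; l(11)→15·(11−1)≡20=u; x(23)→15·(23−1)≡18=s; e(4)→15·(4−1)≡19=t; d(3)→15·(3−1)≡4=e; q(16)→15·(16−1)≡17=r (all mod 26).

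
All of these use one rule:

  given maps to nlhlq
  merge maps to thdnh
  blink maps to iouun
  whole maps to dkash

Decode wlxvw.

pilot

It's a Vigenère-style cipher with numeric key [7,3,12]: position i shifts by key[i mod 3].
Undoing it on wlxvw: w−7=p, l−3=i, x−12=l, v−7=o, w−3=t.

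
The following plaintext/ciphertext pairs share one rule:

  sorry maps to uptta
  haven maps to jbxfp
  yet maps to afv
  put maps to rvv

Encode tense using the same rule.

The rule splits by letter class: vowels +1, consonants +2.
On tense: t(cons)+2=v, e(vowel)+1=f, n(cons)+2=p, s(cons)+2=u, e(vowel)+1=f.

vfpuf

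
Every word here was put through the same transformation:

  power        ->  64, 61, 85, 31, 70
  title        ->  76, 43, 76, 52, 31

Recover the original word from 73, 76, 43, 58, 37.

sting

The formula is n = 3×(alphabet index, a=1) + 16.
Reversing it on 73, 76, 43, 58, 37: 73→(73−16)÷3=19=s, 76→(76−16)÷3=20=t, 43→(43−16)÷3=9=i, 58→(58−16)÷3=14=n, 37→(37−16)÷3=7=g.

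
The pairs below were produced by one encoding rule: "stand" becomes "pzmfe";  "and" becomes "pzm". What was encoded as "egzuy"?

minus

The output letters match the input read backwards, each shifted +12: stand reversed is dnats. The word is reversed, then every letter is shifted forward by 12.
Reversing it on egzuy: shift back: e−12=s, g−12=u, z−12=n, u−12=i, y−12=m → sunim; then reverse → minus.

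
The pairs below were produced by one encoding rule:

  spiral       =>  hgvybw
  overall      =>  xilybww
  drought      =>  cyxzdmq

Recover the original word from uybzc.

s(18)→h(7) and p(15)→g(6) fit y≡9x+1 (mod 26); the inverse of 9 mod 26 is 3. Treating letters as 0–25, the rule is x ↦ 9x + 1 (mod 26).
Reversing it on uybzc: u(20)→3·(20−1)≡5=f; y(24)→3·(24−1)≡17=r; b(1)→3·(1−1)≡0=a; z(25)→3·(25−1)≡20=u; c(2)→3·(2−1)≡3=d (all mod 26).

fraud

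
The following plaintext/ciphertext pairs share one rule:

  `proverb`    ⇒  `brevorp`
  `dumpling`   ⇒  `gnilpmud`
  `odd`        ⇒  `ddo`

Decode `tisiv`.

visit

The word is simply reversed.
Undoing it on tisiv: then reverse → visit.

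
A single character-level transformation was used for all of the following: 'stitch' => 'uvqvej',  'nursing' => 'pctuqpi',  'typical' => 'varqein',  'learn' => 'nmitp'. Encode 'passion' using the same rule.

The shift depends on letter class: consonant s→u is +2, but vowel i→q is +8. Two shifts are in play — +8 for a/e/i/o/u, +2 for every other letter.
On passion: p(cons)+2=r, a(vowel)+8=i, s(cons)+2=u, s(cons)+2=u, i(vowel)+8=q, o(vowel)+8=w, n(cons)+2=p.

riuuqwp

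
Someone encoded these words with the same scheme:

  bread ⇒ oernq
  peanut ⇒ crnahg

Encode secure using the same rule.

frpher

Compare letters: b→o is +13, r→e is +13, e→r is +13 — a constant shift. It's a constant shift of +13 (ROT13).
For secure: s+13=f, e+13=r, c+13=p, u+13=h, r+13=e, e+13=r.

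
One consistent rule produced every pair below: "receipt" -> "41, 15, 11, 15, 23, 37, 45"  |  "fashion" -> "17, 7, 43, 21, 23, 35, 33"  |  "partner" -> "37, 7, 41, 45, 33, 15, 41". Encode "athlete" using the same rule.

The formula is n = 2×(alphabet index, a=1) + 5.
On athlete: a=1→7, t=20→45, h=8→21, l=12→29, e=5→15, t=20→45, e=5→15.

7, 45, 21, 29, 15, 45, 15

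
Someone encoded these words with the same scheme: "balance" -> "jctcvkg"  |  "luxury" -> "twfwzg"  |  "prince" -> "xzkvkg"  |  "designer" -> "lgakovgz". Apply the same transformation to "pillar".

xkttcz

The shift depends on letter class: consonant b→j is +8, but vowel a→c is +2. Two shifts are in play — +2 for a/e/i/o/u, +8 for every other letter.
Applying it to pillar: p(cons)+8=x, i(vowel)+2=k, l(cons)+8=t, l(cons)+8=t, a(vowel)+2=c, r(cons)+8=z.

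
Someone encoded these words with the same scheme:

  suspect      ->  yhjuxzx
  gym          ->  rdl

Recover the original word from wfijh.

cedar

The output letters match the input read backwards, each shifted +5: suspect reversed is tcepsus. Two steps: reverse the string, then apply a Caesar shift of +5.
Undoing it on wfijh: shift back: w−5=r, f−5=a, i−5=d, j−5=e, h−5=c → radec; then reverse → cedar.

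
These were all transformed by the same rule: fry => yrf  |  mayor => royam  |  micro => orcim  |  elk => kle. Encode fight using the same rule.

It's just the letters in reverse order.
Applying it to fight: reverse → thgif.

thgif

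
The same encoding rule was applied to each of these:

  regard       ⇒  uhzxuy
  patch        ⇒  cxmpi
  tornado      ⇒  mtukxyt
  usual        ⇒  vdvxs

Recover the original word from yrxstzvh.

dialogue

This is an affine cipher: with a=0,…,z=25, each position x becomes (9x+23) mod 26.
Reversing it on yrxstzvh: y(24)→3·(24−23)≡3=d; r(17)→3·(17−23)≡8=i; x(23)→3·(23−23)≡0=a; s(18)→3·(18−23)≡11=l; t(19)→3·(19−23)≡14=o; z(25)→3·(25−23)≡6=g; v(21)→3·(21−23)≡20=u; h(7)→3·(7−23)≡4=e (all mod 26).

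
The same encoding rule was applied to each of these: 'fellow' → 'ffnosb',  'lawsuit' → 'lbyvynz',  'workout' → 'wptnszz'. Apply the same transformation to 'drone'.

In fellow: f→f is +0, e→f is +1, l→n is +2, l→o is +3 — the shift increases by 1 each position. The shift increases by 1 at each position, starting from +0: 0, 1, 2, ….
On drone: d+0=d, r+1=s, o+2=q, n+3=q, e+4=i.

dsqqi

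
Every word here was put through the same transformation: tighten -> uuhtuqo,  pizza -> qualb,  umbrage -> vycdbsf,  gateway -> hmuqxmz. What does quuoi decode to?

pitch

Shifts by position in tighten: pos 0: t→u (+1), pos 1: i→u (+12), pos 2: g→h (+1), pos 3: h→t (+12) — repeating every 2. A repeating key of period 2 is used — shifts +1, +12 over and over.
Reversing it on quuoi: q−1=p, u−12=i, u−1=t, o−12=c, i−1=h.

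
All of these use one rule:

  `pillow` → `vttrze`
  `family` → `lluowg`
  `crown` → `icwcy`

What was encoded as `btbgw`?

vital

Shifts by position in pillow: pos 0: p→v (+6), pos 1: i→t (+11), pos 2: l→t (+8), pos 3: l→r (+6), pos 4: o→z (+11), pos 5: w→e (+8) — repeating every 3. The shifts repeat in a cycle of length 3: positions 0,1,… shift by +6, +11, +8, then the pattern repeats.
Reversing it on btbgw: b−6=v, t−11=i, b−8=t, g−6=a, w−11=l.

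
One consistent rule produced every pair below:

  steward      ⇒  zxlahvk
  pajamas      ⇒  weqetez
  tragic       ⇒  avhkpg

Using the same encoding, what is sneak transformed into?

zrler

Shifts by position in steward: pos 0: s→z (+7), pos 1: t→x (+4), pos 2: e→l (+7), pos 3: w→a (+4) — repeating every 2. A repeating key of period 2 is used — shifts +7, +4 over and over.
For sneak: s+7=z, n+4=r, e+7=l, a+4=e, k+7=r.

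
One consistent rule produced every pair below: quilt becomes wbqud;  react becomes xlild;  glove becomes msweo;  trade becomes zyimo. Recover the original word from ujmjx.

In quilt: q→w is +6, u→b is +7, i→q is +8, l→u is +9 — the shift increases by 1 each position. Letter i (0-indexed) is shifted by i+6, so successive shifts are 6, 7, 8, ….
Decoding ujmjx: u−6=o, j−7=c, m−8=e, j−9=a, x−10=n.

ocean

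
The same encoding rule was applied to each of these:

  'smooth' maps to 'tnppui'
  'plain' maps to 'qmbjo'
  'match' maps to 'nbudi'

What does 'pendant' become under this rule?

Compare letters: s→t is +1, m→n is +1, o→p is +1 — a constant shift. This is a Caesar cipher with shift 1.
For pendant: p+1=q, e+1=f, n+1=o, d+1=e, a+1=b, n+1=o, t+1=u.

qfoebou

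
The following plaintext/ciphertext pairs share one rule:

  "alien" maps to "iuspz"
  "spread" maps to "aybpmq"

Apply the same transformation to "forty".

In alien: a→i is +8, l→u is +9, i→s is +10, e→p is +11 — the shift increases by 1 each position. The shift increases by 1 at each position, starting from +8: 8, 9, 10, ….
On forty: f+8=n, o+9=x, r+10=b, t+11=e, y+12=k.

nxbek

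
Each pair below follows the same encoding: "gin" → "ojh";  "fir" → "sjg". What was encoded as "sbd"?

The output letters match the input read backwards, each shifted +1: gin reversed is nig. Read the word backwards and shift each letter +1.
Undoing it on sbd: shift back: s−1=r, b−1=a, d−1=c → rac; then reverse → car.

car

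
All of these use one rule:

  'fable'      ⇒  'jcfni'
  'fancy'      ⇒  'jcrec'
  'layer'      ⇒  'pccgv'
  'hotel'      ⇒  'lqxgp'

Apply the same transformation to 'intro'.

mpxts

Shifts by position in fable: pos 0: f→j (+4), pos 1: a→c (+2), pos 2: b→f (+4), pos 3: l→n (+2) — repeating every 2. The shifts repeat in a cycle of length 2: positions 0,1,… shift by +4, +2, then the pattern repeats.
On intro: i+4=m, n+2=p, t+4=x, r+2=t, o+4=s.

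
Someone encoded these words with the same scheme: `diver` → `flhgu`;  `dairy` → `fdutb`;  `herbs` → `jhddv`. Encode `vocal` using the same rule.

xroco

Shifts by position in diver: pos 0: d→f (+2), pos 1: i→l (+3), pos 2: v→h (+12), pos 3: e→g (+2), pos 4: r→u (+3) — repeating every 3. It's a Vigenère-style cipher with numeric key [2,3,12]: position i shifts by key[i mod 3].
Applying it to vocal: v+2=x, o+3=r, c+12=o, a+2=c, l+3=o.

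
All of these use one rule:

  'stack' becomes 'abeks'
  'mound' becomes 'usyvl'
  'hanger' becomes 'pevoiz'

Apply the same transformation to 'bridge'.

jzmloi

The shift depends on letter class: consonant s→a is +8, but vowel a→e is +4. Vowels shift forward by 4 and consonants shift forward by 8.
On bridge: b(cons)+8=j, r(cons)+8=z, i(vowel)+4=m, d(cons)+8=l, g(cons)+8=o, e(vowel)+4=i.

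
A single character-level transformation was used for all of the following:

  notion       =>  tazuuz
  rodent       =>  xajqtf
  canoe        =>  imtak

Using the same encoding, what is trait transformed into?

It's a Vigenère-style cipher with numeric key [6,12]: position i shifts by key[i mod 2].
For trait: t+6=z, r+12=d, a+6=g, i+12=u, t+6=z.

zdguz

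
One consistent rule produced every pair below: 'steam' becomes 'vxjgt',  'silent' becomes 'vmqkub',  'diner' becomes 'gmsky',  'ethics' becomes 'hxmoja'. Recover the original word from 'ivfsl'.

In steam: s→v is +3, t→x is +4, e→j is +5, a→g is +6 — the shift increases by 1 each position. Each letter shifts forward by (position + 3), i.e. 3, 4, 5, … — the shift grows by one for each successive letter.
Undoing it on ivfsl: i−3=f, v−4=r, f−5=a, s−6=m, l−7=e.

frame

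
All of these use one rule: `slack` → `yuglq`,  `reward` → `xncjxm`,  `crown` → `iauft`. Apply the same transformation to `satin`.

Shifts by position in slack: pos 0: s→y (+6), pos 1: l→u (+9), pos 2: a→g (+6), pos 3: c→l (+9) — repeating every 2. A repeating key of period 2 is used — shifts +6, +9 over and over.
On satin: s+6=y, a+9=j, t+6=z, i+9=r, n+6=t.

yjzrt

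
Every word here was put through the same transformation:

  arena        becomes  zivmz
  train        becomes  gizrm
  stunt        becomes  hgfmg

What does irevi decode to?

Each pair mirrors across the alphabet (a↔z, r↔i, e↔v): positions sum to 25. Each letter is replaced by its mirror in the alphabet: a↔z, b↔y, c↔x, and so on (the Atbash cipher).
Undoing it on irevi: i↔r, r↔i, e↔v, v↔e, i↔r.

river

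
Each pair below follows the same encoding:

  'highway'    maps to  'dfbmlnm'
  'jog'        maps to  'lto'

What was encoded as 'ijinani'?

divided

The word is reversed, then every letter is shifted forward by 5.
Decoding ijinani: shift back: i−5=d, j−5=e, i−5=d, n−5=i, a−5=v, n−5=i, i−5=d → dedivid; then reverse → divided.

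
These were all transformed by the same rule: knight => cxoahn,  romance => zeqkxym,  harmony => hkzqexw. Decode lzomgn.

priest

k(10)→c(2) and n(13)→x(23) fit y≡7x+10 (mod 26); the inverse of 7 mod 26 is 15. Treating letters as 0–25, the rule is x ↦ 7x + 10 (mod 26).
Decoding lzomgn: l(11)→15·(11−10)≡15=p; z(25)→15·(25−10)≡17=r; o(14)→15·(14−10)≡8=i; m(12)→15·(12−10)≡4=e; g(6)→15·(6−10)≡18=s; n(13)→15·(13−10)≡19=t (all mod 26).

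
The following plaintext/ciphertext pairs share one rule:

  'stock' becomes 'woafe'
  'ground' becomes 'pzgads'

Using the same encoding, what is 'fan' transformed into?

zmr

Two steps: reverse the string, then apply a Caesar shift of +12.
Applying it to fan: reverse → naf; then shift: n+12=z, a+12=m, f+12=r.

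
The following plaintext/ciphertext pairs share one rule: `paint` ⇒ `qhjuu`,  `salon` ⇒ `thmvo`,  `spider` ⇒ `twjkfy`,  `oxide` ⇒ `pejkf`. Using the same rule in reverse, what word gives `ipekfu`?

hidden

Shifts by position in paint: pos 0: p→q (+1), pos 1: a→h (+7), pos 2: i→j (+1), pos 3: n→u (+7) — repeating every 2. It's a Vigenère-style cipher with numeric key [1,7]: position i shifts by key[i mod 2].
Decoding ipekfu: i−1=h, p−7=i, e−1=d, k−7=d, f−1=e, u−7=n.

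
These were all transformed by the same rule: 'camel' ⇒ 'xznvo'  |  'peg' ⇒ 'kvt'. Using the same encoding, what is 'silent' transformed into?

hrovmg

Each pair mirrors across the alphabet (c↔x, a↔z, m↔n): positions sum to 25. Each letter is replaced by its mirror in the alphabet: a↔z, b↔y, c↔x, and so on (the Atbash cipher).
Applying it to silent: s↔h, i↔r, l↔o, e↔v, n↔m, t↔g.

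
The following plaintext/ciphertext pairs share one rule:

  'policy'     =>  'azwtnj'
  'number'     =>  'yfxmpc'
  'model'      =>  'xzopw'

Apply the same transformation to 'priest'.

Compare letters: p→a is +11, o→z is +11, l→w is +11 — a constant shift. Each letter is shifted forward by 11 in the alphabet (a Caesar shift of +11).
Applying it to priest: p+11=a, r+11=c, i+11=t, e+11=p, s+11=d, t+11=e.

actpde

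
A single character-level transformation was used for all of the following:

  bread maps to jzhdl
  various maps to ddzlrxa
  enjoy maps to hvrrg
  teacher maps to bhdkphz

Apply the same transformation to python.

xgbprv

Two shifts are in play — +3 for a/e/i/o/u, +8 for every other letter.
On python: p(cons)+8=x, y(cons)+8=g, t(cons)+8=b, h(cons)+8=p, o(vowel)+3=r, n(cons)+8=v.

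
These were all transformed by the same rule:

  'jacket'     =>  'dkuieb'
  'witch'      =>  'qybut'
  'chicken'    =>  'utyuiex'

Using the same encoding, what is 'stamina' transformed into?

j(9)→d(3) and a(0)→k(10) fit y≡5x+10 (mod 26); the inverse of 5 mod 26 is 21. This is an affine cipher: with a=0,…,z=25, each position x becomes (5x+10) mod 26.
On stamina: s(18)→5·18+10≡22=w; t(19)→5·19+10≡1=b; a(0)→5·0+10≡10=k; m(12)→5·12+10≡18=s; i(8)→5·8+10≡24=y; n(13)→5·13+10≡23=x; a(0)→5·0+10≡10=k (all mod 26).

wbksyxk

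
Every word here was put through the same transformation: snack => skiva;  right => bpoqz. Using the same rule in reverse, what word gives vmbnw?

often

The output letters match the input read backwards, each shifted +8: snack reversed is kcans. The word is reversed, then every letter is shifted forward by 8.
Undoing it on vmbnw: shift back: v−8=n, m−8=e, b−8=t, n−8=f, w−8=o → netfo; then reverse → often.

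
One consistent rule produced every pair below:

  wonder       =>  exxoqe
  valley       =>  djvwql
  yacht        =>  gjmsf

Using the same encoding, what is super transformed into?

The shift increases by 1 at each position, starting from +8: 8, 9, 10, ….
For super: s+8=a, u+9=d, p+10=z, e+11=p, r+12=d.

adzpd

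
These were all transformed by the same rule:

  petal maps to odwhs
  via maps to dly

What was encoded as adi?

The output letters match the input read backwards, each shifted +3: petal reversed is latep. Two steps: reverse the string, then apply a Caesar shift of +3.
Reversing it on adi: shift back: a−3=x, d−3=a, i−3=f → xaf; then reverse → fax.

fax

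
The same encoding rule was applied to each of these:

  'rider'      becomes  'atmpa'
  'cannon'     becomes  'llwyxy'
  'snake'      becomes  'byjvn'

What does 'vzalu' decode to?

moral

The shifts repeat in a cycle of length 2: positions 0,1,… shift by +9, +11, then the pattern repeats.
Reversing it on vzalu: v−9=m, z−11=o, a−9=r, l−11=a, u−9=l.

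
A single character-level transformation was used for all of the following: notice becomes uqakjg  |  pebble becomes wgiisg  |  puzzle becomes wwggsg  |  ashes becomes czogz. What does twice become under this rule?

Two shifts are in play — +2 for a/e/i/o/u, +7 for every other letter.
On twice: t(cons)+7=a, w(cons)+7=d, i(vowel)+2=k, c(cons)+7=j, e(vowel)+2=g.

adkjg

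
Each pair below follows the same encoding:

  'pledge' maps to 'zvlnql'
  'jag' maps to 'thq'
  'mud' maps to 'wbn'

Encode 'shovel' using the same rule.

The shift depends on letter class: consonant p→z is +10, but vowel e→l is +7. The rule splits by letter class: vowels +7, consonants +10.
Applying it to shovel: s(cons)+10=c, h(cons)+10=r, o(vowel)+7=v, v(cons)+10=f, e(vowel)+7=l, l(cons)+10=v.

crvflv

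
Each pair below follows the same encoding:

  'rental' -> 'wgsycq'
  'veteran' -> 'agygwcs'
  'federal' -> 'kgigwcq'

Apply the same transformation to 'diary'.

Vowels shift forward by 2 and consonants shift forward by 5.
For diary: d(cons)+5=i, i(vowel)+2=k, a(vowel)+2=c, r(cons)+5=w, y(cons)+5=d.

ikcwd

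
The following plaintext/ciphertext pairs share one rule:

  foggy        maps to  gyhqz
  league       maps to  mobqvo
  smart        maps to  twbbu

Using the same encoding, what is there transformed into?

A repeating key of period 2 is used — shifts +1, +10 over and over.
Applying it to there: t+1=u, h+10=r, e+1=f, r+10=b, e+1=f.

urfbf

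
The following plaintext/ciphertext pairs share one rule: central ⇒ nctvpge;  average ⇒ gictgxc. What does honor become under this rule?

tqpqj

The output letters match the input read backwards, each shifted +2: central reversed is lartnec. Two steps: reverse the string, then apply a Caesar shift of +2.
For honor: reverse → ronoh; then shift: r+2=t, o+2=q, n+2=p, o+2=q, h+2=j.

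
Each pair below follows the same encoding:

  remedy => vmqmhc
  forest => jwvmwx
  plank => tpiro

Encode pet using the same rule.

tmx

Two shifts are in play — +8 for a/e/i/o/u, +4 for every other letter.
Applying it to pet: p(cons)+4=t, e(vowel)+8=m, t(cons)+4=x.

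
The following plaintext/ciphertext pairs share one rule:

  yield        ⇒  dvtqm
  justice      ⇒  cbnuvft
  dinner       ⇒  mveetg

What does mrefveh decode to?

dancing

This is an affine cipher: with a=0,…,z=25, each position x becomes (7x+17) mod 26.
Undoing it on mrefveh: m(12)→15·(12−17)≡3=d; r(17)→15·(17−17)≡0=a; e(4)→15·(4−17)≡13=n; f(5)→15·(5−17)≡2=c; v(21)→15·(21−17)≡8=i; e(4)→15·(4−17)≡13=n; h(7)→15·(7−17)≡6=g (all mod 26).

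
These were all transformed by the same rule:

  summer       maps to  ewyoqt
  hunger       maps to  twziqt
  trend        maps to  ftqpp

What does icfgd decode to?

The shifts repeat in a cycle of length 2: positions 0,1,… shift by +12, +2, then the pattern repeats.
Reversing it on icfgd: i−12=w, c−2=a, f−12=t, g−2=e, d−12=r.

water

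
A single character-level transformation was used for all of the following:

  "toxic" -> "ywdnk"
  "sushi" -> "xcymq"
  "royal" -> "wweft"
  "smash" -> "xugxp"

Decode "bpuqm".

whole

Shifts by position in toxic: pos 0: t→y (+5), pos 1: o→w (+8), pos 2: x→d (+6), pos 3: i→n (+5), pos 4: c→k (+8) — repeating every 3. The shifts repeat in a cycle of length 3: positions 0,1,… shift by +5, +8, +6, then the pattern repeats.
Decoding bpuqm: b−5=w, p−8=h, u−6=o, q−5=l, m−8=e.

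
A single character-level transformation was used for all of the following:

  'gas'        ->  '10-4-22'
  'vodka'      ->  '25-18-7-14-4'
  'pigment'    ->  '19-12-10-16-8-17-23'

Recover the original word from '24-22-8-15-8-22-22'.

useless

g is letter #7 and maps to 10: an offset of 3. Letters become their 1-based position plus 3 (so a→4, b→5, …).
Decoding 24-22-8-15-8-22-22: 24→(24−3)÷1=21=u, 22→(22−3)÷1=19=s, 8→(8−3)÷1=5=e, 15→(15−3)÷1=12=l, 8→(8−3)÷1=5=e, 22→(22−3)÷1=19=s, 22→(22−3)÷1=19=s.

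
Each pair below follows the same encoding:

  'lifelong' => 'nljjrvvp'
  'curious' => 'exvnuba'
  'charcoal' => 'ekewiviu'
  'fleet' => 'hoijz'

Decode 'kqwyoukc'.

In lifelong: l→n is +2, i→l is +3, f→j is +4, e→j is +5 — the shift increases by 1 each position. Each letter shifts forward by (position + 2), i.e. 2, 3, 4, … — the shift grows by one for each successive letter.
Reversing it on kqwyoukc: k−2=i, q−3=n, w−4=s, y−5=t, o−6=i, u−7=n, k−8=c, c−9=t.

instinct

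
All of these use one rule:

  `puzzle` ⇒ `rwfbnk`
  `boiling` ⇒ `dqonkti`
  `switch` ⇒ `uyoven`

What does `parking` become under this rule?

rcxmkti

The shifts repeat in a cycle of length 3: positions 0,1,… shift by +2, +2, +6, then the pattern repeats.
Applying it to parking: p+2=r, a+2=c, r+6=x, k+2=m, i+2=k, n+6=t, g+2=i.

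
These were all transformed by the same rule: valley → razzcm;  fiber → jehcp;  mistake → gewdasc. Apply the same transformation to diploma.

vebzuga

Each letter's alphabet position (a=0..z=25) is mapped through 7·x+0 mod 26 — an affine cipher.
For diploma: d(3)→7·3+0≡21=v; i(8)→7·8+0≡4=e; p(15)→7·15+0≡1=b; l(11)→7·11+0≡25=z; o(14)→7·14+0≡20=u; m(12)→7·12+0≡6=g; a(0)→7·0+0≡0=a (all mod 26).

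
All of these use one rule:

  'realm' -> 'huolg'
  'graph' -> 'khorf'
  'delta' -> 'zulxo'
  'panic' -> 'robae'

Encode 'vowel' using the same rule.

r(17)→h(7) and e(4)→u(20) fit y≡21x+14 (mod 26); the inverse of 21 mod 26 is 5. Each letter's alphabet position (a=0..z=25) is mapped through 21·x+14 mod 26 — an affine cipher.
On vowel: v(21)→21·21+14≡13=n; o(14)→21·14+14≡22=w; w(22)→21·22+14≡8=i; e(4)→21·4+14≡20=u; l(11)→21·11+14≡11=l (all mod 26).

nwiul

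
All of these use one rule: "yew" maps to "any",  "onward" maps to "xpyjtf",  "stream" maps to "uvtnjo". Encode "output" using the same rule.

xdvrdv

The shift depends on letter class: consonant y→a is +2, but vowel e→n is +9. The rule splits by letter class: vowels +9, consonants +2.
On output: o(vowel)+9=x, u(vowel)+9=d, t(cons)+2=v, p(cons)+2=r, u(vowel)+9=d, t(cons)+2=v.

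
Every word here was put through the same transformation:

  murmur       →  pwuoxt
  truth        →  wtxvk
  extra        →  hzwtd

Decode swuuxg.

pursue

Shifts by position in murmur: pos 0: m→p (+3), pos 1: u→w (+2), pos 2: r→u (+3), pos 3: m→o (+2) — repeating every 2. It's a Vigenère-style cipher with numeric key [3,2]: position i shifts by key[i mod 2].
Decoding swuuxg: s−3=p, w−2=u, u−3=r, u−2=s, x−3=u, g−2=e.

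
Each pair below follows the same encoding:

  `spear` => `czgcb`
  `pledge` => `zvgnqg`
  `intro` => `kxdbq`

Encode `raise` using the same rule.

bckcg

Vowels shift forward by 2 and consonants shift forward by 10.
Applying it to raise: r(cons)+10=b, a(vowel)+2=c, i(vowel)+2=k, s(cons)+10=c, e(vowel)+2=g.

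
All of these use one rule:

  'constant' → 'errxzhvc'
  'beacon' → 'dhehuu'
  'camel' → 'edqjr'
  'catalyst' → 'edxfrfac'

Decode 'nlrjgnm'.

lineage

The shift increases by 1 at each position, starting from +2: 2, 3, 4, ….
Undoing it on nlrjgnm: n−2=l, l−3=i, r−4=n, j−5=e, g−6=a, n−7=g, m−8=e.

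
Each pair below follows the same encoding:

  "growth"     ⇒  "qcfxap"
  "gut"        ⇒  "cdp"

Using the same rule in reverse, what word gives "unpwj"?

The word is reversed, then every letter is shifted forward by 9.
Decoding unpwj: shift back: u−9=l, n−9=e, p−9=g, w−9=n, j−9=a → legna; then reverse → angel.

angel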